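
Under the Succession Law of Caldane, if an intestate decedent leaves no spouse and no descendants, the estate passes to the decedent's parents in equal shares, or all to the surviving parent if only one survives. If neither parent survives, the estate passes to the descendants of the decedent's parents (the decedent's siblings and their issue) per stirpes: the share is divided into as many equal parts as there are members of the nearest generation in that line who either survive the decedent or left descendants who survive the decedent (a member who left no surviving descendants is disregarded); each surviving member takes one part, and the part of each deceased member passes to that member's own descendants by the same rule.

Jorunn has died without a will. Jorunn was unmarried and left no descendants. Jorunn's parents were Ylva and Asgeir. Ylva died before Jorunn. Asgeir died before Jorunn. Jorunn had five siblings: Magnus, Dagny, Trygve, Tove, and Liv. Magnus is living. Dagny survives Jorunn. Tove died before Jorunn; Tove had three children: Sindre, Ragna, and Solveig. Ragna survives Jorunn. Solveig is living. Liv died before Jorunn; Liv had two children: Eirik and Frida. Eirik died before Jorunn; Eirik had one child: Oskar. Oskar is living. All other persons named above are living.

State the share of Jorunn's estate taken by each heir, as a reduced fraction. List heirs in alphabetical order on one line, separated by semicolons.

Neither parent survives and there are no descendants, so the estate passes to Jorunn's siblings and their issue per stirpes.
The estate is divided into 5 equal shares of 1/5 among Magnus, Dagny, Trygve, Tove, Liv.
Magnus is living and takes 1/5.
Dagny is living and takes 1/5.
Trygve is living and takes 1/5.
Tove predeceased; the 1/5 allotted to Tove's branch passes to Tove's issue by representation.
The 1/5 is divided into 3 equal shares of 1/15 among Sindre, Ragna, Solveig.
Sindre is living and takes 1/15.
Ragna is living and takes 1/15.
Solveig is living and takes 1/15.
Liv predeceased; the 1/5 allotted to Liv's branch passes to Liv's issue by representation.
The 1/5 is divided into 2 equal shares of 1/10 among Eirik, Frida.
Eirik predeceased; the 1/10 allotted to Eirik's branch passes to Eirik's issue by representation.
Oskar is the sole taker at this level and receives the full 1/10.
Frida is living and takes 1/10.

Dagny 1/5; Frida 1/10; Magnus 1/5; Oskar 1/10; Ragna 1/15; Sindre 1/15; Solveig 1/15; Trygve 1/5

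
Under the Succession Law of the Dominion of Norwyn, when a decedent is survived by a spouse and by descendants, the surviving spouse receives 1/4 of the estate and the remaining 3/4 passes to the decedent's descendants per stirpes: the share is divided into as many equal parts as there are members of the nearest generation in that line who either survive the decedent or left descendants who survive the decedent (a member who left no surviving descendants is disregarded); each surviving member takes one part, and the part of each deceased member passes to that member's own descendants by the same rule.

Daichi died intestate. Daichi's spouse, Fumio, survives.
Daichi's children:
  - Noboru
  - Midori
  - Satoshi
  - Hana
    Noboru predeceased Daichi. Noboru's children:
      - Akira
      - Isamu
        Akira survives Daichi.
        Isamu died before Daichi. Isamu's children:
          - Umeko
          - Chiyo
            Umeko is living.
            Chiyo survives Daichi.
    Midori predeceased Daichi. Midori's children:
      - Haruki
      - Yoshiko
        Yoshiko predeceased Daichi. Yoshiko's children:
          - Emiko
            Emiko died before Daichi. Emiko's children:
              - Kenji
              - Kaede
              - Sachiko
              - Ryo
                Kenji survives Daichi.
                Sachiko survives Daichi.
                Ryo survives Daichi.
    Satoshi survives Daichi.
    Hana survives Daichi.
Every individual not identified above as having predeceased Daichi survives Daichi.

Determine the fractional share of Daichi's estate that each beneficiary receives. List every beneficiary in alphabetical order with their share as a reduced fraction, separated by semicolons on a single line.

Akira 3/32; Chiyo 3/64; Fumio 1/4; Hana 3/16; Haruki 3/32; Kaede 3/128; Kenji 3/128; Ryo 3/128; Sachiko 3/128; Satoshi 3/16; Umeko 3/64

Fumio, as surviving spouse, takes 1/4.
The remaining 3/4 passes to Daichi's descendants per stirpes.
The 3/4 is divided into 4 equal shares of 3/16 among Noboru, Midori, Satoshi, Hana.
Noboru predeceased; the 3/16 allotted to Noboru's branch passes to Noboru's issue by representation.
The 3/16 is divided into 2 equal shares of 3/32 among Akira, Isamu.
Akira is living and takes 3/32.
Isamu predeceased; the 3/32 allotted to Isamu's branch passes to Isamu's issue by representation.
The 3/32 is divided into 2 equal shares of 3/64 among Umeko, Chiyo.
Umeko is living and takes 3/64.
Chiyo is living and takes 3/64.
Midori predeceased; the 3/16 allotted to Midori's branch passes to Midori's issue by representation.
The 3/16 is divided into 2 equal shares of 3/32 among Haruki, Yoshiko.
Haruki is living and takes 3/32.
Yoshiko predeceased; the 3/32 allotted to Yoshiko's branch passes to Yoshiko's issue by representation.
Emiko's line is the sole branch at this level, so the full 3/32 passes to Emiko's issue by representation.
The 3/32 is divided into 4 equal shares of 3/128 among Kenji, Kaede, Sachiko, Ryo.
Kenji is living and takes 3/128.
Kaede is living and takes 3/128.
Sachiko is living and takes 3/128.
Ryo is living and takes 3/128.
Satoshi is living and takes 3/16.
Hana is living and takes 3/16.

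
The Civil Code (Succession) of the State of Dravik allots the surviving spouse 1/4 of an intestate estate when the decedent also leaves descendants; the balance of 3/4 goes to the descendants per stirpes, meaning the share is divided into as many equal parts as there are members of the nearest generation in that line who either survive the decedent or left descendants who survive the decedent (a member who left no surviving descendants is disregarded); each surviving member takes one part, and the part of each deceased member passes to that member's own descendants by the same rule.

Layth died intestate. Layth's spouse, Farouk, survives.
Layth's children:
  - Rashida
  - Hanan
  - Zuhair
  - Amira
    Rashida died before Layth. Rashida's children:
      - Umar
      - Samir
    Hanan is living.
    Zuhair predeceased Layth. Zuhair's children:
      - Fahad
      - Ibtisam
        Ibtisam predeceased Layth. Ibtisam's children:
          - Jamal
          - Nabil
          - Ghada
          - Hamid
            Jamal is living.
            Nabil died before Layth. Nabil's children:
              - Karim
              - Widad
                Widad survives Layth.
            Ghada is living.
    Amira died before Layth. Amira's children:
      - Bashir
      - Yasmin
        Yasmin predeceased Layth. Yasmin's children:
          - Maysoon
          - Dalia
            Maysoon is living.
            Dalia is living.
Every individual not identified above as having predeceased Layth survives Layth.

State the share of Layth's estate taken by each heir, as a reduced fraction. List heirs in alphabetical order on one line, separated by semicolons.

Bashir 3/32; Dalia 3/64; Fahad 3/32; Farouk 1/4; Ghada 3/128; Hamid 3/128; Hanan 3/16; Jamal 3/128; Karim 3/256; Maysoon 3/64; Samir 3/32; Umar 3/32; Widad 3/256

Farouk, as surviving spouse, takes 1/4.
The remaining 3/4 passes to Layth's descendants per stirpes.
The 3/4 is divided into 4 equal shares of 3/16 among Rashida, Hanan, Zuhair, Amira.
Rashida predeceased; the 3/16 allotted to Rashida's branch passes to Rashida's issue by representation.
The 3/16 is divided into 2 equal shares of 3/32 among Umar, Samir.
Umar is living and takes 3/32.
Samir is living and takes 3/32.
Hanan is living and takes 3/16.
Zuhair predeceased; the 3/16 allotted to Zuhair's branch passes to Zuhair's issue by representation.
The 3/16 is divided into 2 equal shares of 3/32 among Fahad, Ibtisam.
Fahad is living and takes 3/32.
Ibtisam predeceased; the 3/32 allotted to Ibtisam's branch passes to Ibtisam's issue by representation.
The 3/32 is divided into 4 equal shares of 3/128 among Jamal, Nabil, Ghada, Hamid.
Jamal is living and takes 3/128.
Nabil predeceased; the 3/128 allotted to Nabil's branch passes to Nabil's issue by representation.
The 3/128 is divided into 2 equal shares of 3/256 among Karim, Widad.
Karim is living and takes 3/256.
Widad is living and takes 3/256.
Ghada is living and takes 3/128.
Hamid is living and takes 3/128.
Amira predeceased; the 3/16 allotted to Amira's branch passes to Amira's issue by representation.
The 3/16 is divided into 2 equal shares of 3/32 among Bashir, Yasmin.
Bashir is living and takes 3/32.
Yasmin predeceased; the 3/32 allotted to Yasmin's branch passes to Yasmin's issue by representation.
The 3/32 is divided into 2 equal shares of 3/64 among Maysoon, Dalia.
Maysoon is living and takes 3/64.
Dalia is living and takes 3/64.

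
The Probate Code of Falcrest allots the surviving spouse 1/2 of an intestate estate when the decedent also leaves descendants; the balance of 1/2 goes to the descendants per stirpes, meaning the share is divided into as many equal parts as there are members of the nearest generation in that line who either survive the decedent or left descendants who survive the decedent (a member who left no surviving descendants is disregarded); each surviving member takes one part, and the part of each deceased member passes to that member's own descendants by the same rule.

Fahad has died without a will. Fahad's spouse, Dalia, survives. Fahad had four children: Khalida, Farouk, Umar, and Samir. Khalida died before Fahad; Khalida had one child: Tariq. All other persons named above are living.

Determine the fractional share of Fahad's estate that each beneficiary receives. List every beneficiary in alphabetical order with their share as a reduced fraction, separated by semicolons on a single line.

Dalia 1/2; Farouk 1/8; Samir 1/8; Tariq 1/8; Umar 1/8

Dalia, as surviving spouse, takes 1/2.
The remaining 1/2 passes to Fahad's descendants per stirpes.
The 1/2 is divided into 4 equal shares of 1/8 among Khalida, Farouk, Umar, Samir.
Khalida predeceased; the 1/8 allotted to Khalida's branch passes to Khalida's issue by representation.
Tariq is the sole taker at this level and receives the full 1/8.
Farouk is living and takes 1/8.
Umar is living and takes 1/8.
Samir is living and takes 1/8.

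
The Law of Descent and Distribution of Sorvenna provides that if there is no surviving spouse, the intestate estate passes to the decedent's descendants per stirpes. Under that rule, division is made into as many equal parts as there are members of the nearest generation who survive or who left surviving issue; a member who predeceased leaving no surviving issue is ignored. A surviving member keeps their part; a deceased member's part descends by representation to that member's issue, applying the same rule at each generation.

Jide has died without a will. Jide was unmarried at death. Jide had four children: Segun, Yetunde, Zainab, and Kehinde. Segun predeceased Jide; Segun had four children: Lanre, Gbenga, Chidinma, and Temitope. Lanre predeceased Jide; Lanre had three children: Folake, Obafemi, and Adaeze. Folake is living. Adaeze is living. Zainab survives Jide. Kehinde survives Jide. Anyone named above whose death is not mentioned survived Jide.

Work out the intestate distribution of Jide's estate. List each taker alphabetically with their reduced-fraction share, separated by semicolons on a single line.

There is no surviving spouse, so the entire estate passes to Jide's descendants per stirpes.
The estate is divided into 4 equal shares of 1/4 among Segun, Yetunde, Zainab, Kehinde.
Segun predeceased; the 1/4 allotted to Segun's branch passes to Segun's issue by representation.
The 1/4 is divided into 4 equal shares of 1/16 among Lanre, Gbenga, Chidinma, Temitope.
Lanre predeceased; the 1/16 allotted to Lanre's branch passes to Lanre's issue by representation.
The 1/16 is divided into 3 equal shares of 1/48 among Folake, Obafemi, Adaeze.
Folake is living and takes 1/48.
Obafemi is living and takes 1/48.
Adaeze is living and takes 1/48.
Gbenga is living and takes 1/16.
Chidinma is living and takes 1/16.
Temitope is living and takes 1/16.
Yetunde is living and takes 1/4.
Zainab is living and takes 1/4.
Kehinde is living and takes 1/4.

Adaeze 1/48; Chidinma 1/16; Folake 1/48; Gbenga 1/16; Kehinde 1/4; Obafemi 1/48; Temitope 1/16; Yetunde 1/4; Zainab 1/4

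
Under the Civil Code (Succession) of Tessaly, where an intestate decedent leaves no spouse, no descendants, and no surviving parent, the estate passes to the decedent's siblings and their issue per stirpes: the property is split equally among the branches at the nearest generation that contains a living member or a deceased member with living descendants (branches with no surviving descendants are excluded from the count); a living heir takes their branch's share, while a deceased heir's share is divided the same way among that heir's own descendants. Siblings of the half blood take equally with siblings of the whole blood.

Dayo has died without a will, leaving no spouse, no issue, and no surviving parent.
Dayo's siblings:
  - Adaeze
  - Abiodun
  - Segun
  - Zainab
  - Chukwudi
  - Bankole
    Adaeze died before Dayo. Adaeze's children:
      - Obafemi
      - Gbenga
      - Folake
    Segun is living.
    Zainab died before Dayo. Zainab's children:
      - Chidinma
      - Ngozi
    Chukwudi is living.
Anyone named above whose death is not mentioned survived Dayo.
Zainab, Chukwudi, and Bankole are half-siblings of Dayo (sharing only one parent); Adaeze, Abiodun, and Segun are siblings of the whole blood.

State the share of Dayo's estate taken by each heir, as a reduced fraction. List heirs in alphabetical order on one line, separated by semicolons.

Abiodun 1/6; Bankole 1/6; Chidinma 1/12; Chukwudi 1/6; Folake 1/18; Gbenga 1/18; Ngozi 1/12; Obafemi 1/18; Segun 1/6

No spouse, descendants, or parent survives, so the estate passes to Dayo's siblings per stirpes.
Half-blood and whole-blood siblings take equally under the stated rule.
The estate is divided into 6 equal shares of 1/6 among Adaeze, Abiodun, Segun, Zainab, Chukwudi, Bankole.
Adaeze predeceased; the 1/6 allotted to Adaeze's branch passes to Adaeze's issue by representation.
The 1/6 is divided into 3 equal shares of 1/18 among Obafemi, Gbenga, Folake.
Obafemi is living and takes 1/18.
Gbenga is living and takes 1/18.
Folake is living and takes 1/18.
Abiodun is living and takes 1/6.
Segun is living and takes 1/6.
Zainab predeceased; the 1/6 allotted to Zainab's branch passes to Zainab's issue by representation.
The 1/6 is divided into 2 equal shares of 1/12 among Chidinma, Ngozi.
Chidinma is living and takes 1/12.
Ngozi is living and takes 1/12.
Chukwudi is living and takes 1/6.
Bankole is living and takes 1/6.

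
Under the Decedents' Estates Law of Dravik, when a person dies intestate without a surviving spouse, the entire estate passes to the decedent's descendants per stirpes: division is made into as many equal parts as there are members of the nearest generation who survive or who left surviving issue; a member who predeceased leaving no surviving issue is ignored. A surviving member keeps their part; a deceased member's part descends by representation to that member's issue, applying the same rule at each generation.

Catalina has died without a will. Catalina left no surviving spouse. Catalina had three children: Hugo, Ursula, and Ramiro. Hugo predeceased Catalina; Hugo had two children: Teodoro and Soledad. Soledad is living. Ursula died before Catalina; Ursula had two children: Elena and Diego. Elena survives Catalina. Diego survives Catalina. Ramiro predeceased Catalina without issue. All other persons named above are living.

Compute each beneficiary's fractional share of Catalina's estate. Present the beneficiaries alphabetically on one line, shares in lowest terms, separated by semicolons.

There is no surviving spouse, so the entire estate passes to Catalina's descendants per stirpes.
Ramiro left no surviving issue, so that branch lapses and is disregarded.
The estate is divided into 2 equal shares of 1/2 among Hugo, Ursula.
Hugo predeceased; the 1/2 allotted to Hugo's branch passes to Hugo's issue by representation.
The 1/2 is divided into 2 equal shares of 1/4 among Teodoro, Soledad.
Teodoro is living and takes 1/4.
Soledad is living and takes 1/4.
Ursula predeceased; the 1/2 allotted to Ursula's branch passes to Ursula's issue by representation.
The 1/2 is divided into 2 equal shares of 1/4 among Elena, Diego.
Elena is living and takes 1/4.
Diego is living and takes 1/4.

Diego 1/4; Elena 1/4; Soledad 1/4; Teodoro 1/4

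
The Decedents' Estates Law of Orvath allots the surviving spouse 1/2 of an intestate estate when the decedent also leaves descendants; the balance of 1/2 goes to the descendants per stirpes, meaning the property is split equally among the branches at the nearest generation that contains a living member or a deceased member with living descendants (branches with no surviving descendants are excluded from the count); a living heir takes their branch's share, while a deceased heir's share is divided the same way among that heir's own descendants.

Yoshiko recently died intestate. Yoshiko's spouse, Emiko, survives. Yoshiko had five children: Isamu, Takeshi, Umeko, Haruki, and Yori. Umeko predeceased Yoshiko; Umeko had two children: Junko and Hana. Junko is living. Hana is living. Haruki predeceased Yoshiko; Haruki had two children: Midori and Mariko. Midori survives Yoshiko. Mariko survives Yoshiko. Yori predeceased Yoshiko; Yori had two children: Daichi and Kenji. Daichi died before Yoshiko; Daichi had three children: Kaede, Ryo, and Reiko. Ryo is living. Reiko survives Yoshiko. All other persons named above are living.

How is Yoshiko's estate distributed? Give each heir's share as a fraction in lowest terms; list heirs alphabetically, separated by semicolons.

Emiko, as surviving spouse, takes 1/2.
The remaining 1/2 passes to Yoshiko's descendants per stirpes.
The 1/2 is divided into 5 equal shares of 1/10 among Isamu, Takeshi, Umeko, Haruki, Yori.
Isamu is living and takes 1/10.
Takeshi is living and takes 1/10.
Umeko predeceased; the 1/10 allotted to Umeko's branch passes to Umeko's issue by representation.
The 1/10 is divided into 2 equal shares of 1/20 among Junko, Hana.
Junko is living and takes 1/20.
Hana is living and takes 1/20.
Haruki predeceased; the 1/10 allotted to Haruki's branch passes to Haruki's issue by representation.
The 1/10 is divided into 2 equal shares of 1/20 among Midori, Mariko.
Midori is living and takes 1/20.
Mariko is living and takes 1/20.
Yori predeceased; the 1/10 allotted to Yori's branch passes to Yori's issue by representation.
The 1/10 is divided into 2 equal shares of 1/20 among Daichi, Kenji.
Daichi predeceased; the 1/20 allotted to Daichi's branch passes to Daichi's issue by representation.
The 1/20 is divided into 3 equal shares of 1/60 among Kaede, Ryo, Reiko.
Kaede is living and takes 1/60.
Ryo is living and takes 1/60.
Reiko is living and takes 1/60.
Kenji is living and takes 1/20.

Emiko 1/2; Hana 1/20; Isamu 1/10; Junko 1/20; Kaede 1/60; Kenji 1/20; Mariko 1/20; Midori 1/20; Reiko 1/60; Ryo 1/60; Takeshi 1/10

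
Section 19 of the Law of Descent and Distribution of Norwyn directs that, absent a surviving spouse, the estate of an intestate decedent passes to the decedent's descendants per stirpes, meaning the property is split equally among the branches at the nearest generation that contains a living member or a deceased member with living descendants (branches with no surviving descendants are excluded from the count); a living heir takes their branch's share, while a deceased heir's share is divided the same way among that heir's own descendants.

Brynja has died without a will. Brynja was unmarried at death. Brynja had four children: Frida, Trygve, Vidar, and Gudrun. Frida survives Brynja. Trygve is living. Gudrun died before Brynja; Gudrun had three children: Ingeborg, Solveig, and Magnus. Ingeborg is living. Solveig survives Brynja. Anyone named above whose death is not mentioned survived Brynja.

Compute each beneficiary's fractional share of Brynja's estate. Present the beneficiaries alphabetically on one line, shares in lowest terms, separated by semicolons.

Frida 1/4; Ingeborg 1/12; Magnus 1/12; Solveig 1/12; Trygve 1/4; Vidar 1/4

There is no surviving spouse, so the entire estate passes to Brynja's descendants per stirpes.
The estate is divided into 4 equal shares of 1/4 among Frida, Trygve, Vidar, Gudrun.
Frida is living and takes 1/4.
Trygve is living and takes 1/4.
Vidar is living and takes 1/4.
Gudrun predeceased; the 1/4 allotted to Gudrun's branch passes to Gudrun's issue by representation.
The 1/4 is divided into 3 equal shares of 1/12 among Ingeborg, Solveig, Magnus.
Ingeborg is living and takes 1/12.
Solveig is living and takes 1/12.
Magnus is living and takes 1/12.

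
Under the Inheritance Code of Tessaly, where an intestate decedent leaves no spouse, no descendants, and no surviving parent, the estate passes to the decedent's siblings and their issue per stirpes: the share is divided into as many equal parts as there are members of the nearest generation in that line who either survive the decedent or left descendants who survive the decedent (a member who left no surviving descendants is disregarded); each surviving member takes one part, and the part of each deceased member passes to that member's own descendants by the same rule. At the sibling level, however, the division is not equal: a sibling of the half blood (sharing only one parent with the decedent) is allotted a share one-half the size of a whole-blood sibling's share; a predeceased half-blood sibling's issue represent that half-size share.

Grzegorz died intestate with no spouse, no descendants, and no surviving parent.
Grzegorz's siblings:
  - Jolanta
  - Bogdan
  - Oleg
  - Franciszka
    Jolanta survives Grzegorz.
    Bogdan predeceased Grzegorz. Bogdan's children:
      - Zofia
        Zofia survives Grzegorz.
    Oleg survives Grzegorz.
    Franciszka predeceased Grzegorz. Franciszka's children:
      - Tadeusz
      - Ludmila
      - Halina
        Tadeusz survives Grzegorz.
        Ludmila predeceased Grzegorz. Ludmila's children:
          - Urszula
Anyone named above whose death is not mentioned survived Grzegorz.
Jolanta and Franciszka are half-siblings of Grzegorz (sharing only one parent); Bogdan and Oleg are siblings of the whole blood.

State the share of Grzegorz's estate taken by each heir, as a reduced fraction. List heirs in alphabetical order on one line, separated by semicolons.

Halina 1/18; Jolanta 1/6; Oleg 1/3; Tadeusz 1/18; Urszula 1/18; Zofia 1/3

No spouse, descendants, or parent survives, so the estate passes to Grzegorz's siblings per stirpes.
Half-blood siblings count for one-half the weight of whole-blood siblings at the initial division.
Dividing 1 in proportion to weights (total weight 3): Jolanta (weight 1/2) → 1/6; Bogdan (weight 1) → 1/3; Oleg (weight 1) → 1/3; Franciszka (weight 1/2) → 1/6.
Jolanta is living and takes 1/6.
Bogdan predeceased; the 1/3 allotted to Bogdan's branch passes to Bogdan's issue by representation.
Zofia is the sole taker at this level and receives the full 1/3.
Oleg is living and takes 1/3.
Franciszka predeceased; the 1/6 allotted to Franciszka's branch passes to Franciszka's issue by representation.
The 1/6 is divided into 3 equal shares of 1/18 among Tadeusz, Ludmila, Halina.
Tadeusz is living and takes 1/18.
Ludmila predeceased; the 1/18 allotted to Ludmila's branch passes to Ludmila's issue by representation.
Urszula is the sole taker at this level and receives the full 1/18.
Halina is living and takes 1/18.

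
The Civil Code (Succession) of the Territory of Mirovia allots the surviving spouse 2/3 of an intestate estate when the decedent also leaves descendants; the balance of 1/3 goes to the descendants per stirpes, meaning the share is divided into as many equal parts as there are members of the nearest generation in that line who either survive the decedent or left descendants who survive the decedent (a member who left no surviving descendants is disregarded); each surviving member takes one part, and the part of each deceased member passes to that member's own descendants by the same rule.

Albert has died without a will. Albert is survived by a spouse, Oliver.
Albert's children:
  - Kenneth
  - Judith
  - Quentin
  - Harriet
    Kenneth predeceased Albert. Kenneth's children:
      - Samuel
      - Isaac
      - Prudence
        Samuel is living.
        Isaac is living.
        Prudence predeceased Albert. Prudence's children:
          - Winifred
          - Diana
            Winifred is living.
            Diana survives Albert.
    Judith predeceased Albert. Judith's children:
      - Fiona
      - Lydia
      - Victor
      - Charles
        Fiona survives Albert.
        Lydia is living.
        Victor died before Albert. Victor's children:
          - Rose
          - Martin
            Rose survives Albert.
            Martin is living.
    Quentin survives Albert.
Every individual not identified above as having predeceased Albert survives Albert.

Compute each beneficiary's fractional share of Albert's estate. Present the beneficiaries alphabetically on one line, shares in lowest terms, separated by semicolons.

Charles 1/48; Diana 1/72; Fiona 1/48; Harriet 1/12; Isaac 1/36; Lydia 1/48; Martin 1/96; Oliver 2/3; Quentin 1/12; Rose 1/96; Samuel 1/36; Winifred 1/72

Oliver, as surviving spouse, takes 2/3.
The remaining 1/3 passes to Albert's descendants per stirpes.
The 1/3 is divided into 4 equal shares of 1/12 among Kenneth, Judith, Quentin, Harriet.
Kenneth predeceased; the 1/12 allotted to Kenneth's branch passes to Kenneth's issue by representation.
The 1/12 is divided into 3 equal shares of 1/36 among Samuel, Isaac, Prudence.
Samuel is living and takes 1/36.
Isaac is living and takes 1/36.
Prudence predeceased; the 1/36 allotted to Prudence's branch passes to Prudence's issue by representation.
The 1/36 is divided into 2 equal shares of 1/72 among Winifred, Diana.
Winifred is living and takes 1/72.
Diana is living and takes 1/72.
Judith predeceased; the 1/12 allotted to Judith's branch passes to Judith's issue by representation.
The 1/12 is divided into 4 equal shares of 1/48 among Fiona, Lydia, Victor, Charles.
Fiona is living and takes 1/48.
Lydia is living and takes 1/48.
Victor predeceased; the 1/48 allotted to Victor's branch passes to Victor's issue by representation.
The 1/48 is divided into 2 equal shares of 1/96 among Rose, Martin.
Rose is living and takes 1/96.
Martin is living and takes 1/96.
Charles is living and takes 1/48.
Quentin is living and takes 1/12.
Harriet is living and takes 1/12.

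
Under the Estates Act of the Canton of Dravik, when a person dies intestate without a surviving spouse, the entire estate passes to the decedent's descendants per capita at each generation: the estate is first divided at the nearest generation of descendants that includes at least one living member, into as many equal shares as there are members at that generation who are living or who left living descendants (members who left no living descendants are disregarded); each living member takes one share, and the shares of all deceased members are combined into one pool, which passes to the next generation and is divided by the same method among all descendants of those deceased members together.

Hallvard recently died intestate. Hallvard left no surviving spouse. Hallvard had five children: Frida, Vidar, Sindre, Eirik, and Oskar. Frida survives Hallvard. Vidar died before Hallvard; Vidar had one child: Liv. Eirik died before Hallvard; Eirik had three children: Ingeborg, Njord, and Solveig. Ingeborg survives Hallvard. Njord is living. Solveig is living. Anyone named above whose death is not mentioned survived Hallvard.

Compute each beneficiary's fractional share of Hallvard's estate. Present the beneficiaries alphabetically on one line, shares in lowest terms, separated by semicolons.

There is no surviving spouse, so the entire estate passes to Hallvard's descendants per capita at each generation.
At generation 1 (Frida, Vidar, Sindre, Eirik, Oskar) there are 5 shares of (1)/5 = 1/5 each.
Living: Frida, Sindre, and Oskar — each takes 1/5.
Deceased: Vidar and Eirik. Their combined 2/5 is pooled and carried to generation 2.
At generation 2 (Liv, Ingeborg, Njord, Solveig) there are 4 shares of (2/5)/4 = 1/10 each.
Living: Liv, Ingeborg, Njord, and Solveig — each takes 1/10.

Frida 1/5; Ingeborg 1/10; Liv 1/10; Njord 1/10; Oskar 1/5; Sindre 1/5; Solveig 1/10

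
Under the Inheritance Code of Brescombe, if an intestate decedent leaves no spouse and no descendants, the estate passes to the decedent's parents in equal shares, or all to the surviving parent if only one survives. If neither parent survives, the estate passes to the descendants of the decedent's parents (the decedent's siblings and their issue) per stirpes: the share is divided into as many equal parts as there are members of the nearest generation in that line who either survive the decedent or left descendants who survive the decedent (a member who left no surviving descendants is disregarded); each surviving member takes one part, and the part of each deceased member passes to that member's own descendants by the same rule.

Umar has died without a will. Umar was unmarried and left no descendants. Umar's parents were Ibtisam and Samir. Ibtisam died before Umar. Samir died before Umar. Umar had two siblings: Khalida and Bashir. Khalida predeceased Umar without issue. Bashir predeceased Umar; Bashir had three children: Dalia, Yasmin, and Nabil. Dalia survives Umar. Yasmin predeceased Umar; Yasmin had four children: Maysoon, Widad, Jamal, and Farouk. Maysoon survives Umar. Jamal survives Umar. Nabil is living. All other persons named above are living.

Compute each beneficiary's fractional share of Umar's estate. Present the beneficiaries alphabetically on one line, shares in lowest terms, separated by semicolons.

Dalia 1/3; Farouk 1/12; Jamal 1/12; Maysoon 1/12; Nabil 1/3; Widad 1/12

Neither parent survives and there are no descendants, so the estate passes to Umar's siblings and their issue per stirpes.
Khalida left no surviving issue, so that branch lapses and is disregarded.
Bashir's line is the sole branch at this level, so the full 1 passes to Bashir's issue by representation.
The estate is divided into 3 equal shares of 1/3 among Dalia, Yasmin, Nabil.
Dalia is living and takes 1/3.
Yasmin predeceased; the 1/3 allotted to Yasmin's branch passes to Yasmin's issue by representation.
The 1/3 is divided into 4 equal shares of 1/12 among Maysoon, Widad, Jamal, Farouk.
Maysoon is living and takes 1/12.
Widad is living and takes 1/12.
Jamal is living and takes 1/12.
Farouk is living and takes 1/12.
Nabil is living and takes 1/3.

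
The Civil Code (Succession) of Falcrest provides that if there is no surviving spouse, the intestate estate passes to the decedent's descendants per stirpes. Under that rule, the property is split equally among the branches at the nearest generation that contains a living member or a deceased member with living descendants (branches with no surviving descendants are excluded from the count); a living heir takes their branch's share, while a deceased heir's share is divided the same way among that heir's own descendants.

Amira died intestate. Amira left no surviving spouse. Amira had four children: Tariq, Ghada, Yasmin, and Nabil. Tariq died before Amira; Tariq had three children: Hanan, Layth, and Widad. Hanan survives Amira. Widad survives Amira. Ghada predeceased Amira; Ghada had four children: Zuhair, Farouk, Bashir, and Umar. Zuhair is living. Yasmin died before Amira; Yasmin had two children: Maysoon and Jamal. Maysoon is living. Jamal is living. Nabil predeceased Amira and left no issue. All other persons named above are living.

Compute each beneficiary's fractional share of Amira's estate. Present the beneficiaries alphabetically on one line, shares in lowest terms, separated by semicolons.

Bashir 1/12; Farouk 1/12; Hanan 1/9; Jamal 1/6; Layth 1/9; Maysoon 1/6; Umar 1/12; Widad 1/9; Zuhair 1/12

There is no surviving spouse, so the entire estate passes to Amira's descendants per stirpes.
Nabil left no surviving issue, so that branch lapses and is disregarded.
The estate is divided into 3 equal shares of 1/3 among Tariq, Ghada, Yasmin.
Tariq predeceased; the 1/3 allotted to Tariq's branch passes to Tariq's issue by representation.
The 1/3 is divided into 3 equal shares of 1/9 among Hanan, Layth, Widad.
Hanan is living and takes 1/9.
Layth is living and takes 1/9.
Widad is living and takes 1/9.
Ghada predeceased; the 1/3 allotted to Ghada's branch passes to Ghada's issue by representation.
The 1/3 is divided into 4 equal shares of 1/12 among Zuhair, Farouk, Bashir, Umar.
Zuhair is living and takes 1/12.
Farouk is living and takes 1/12.
Bashir is living and takes 1/12.
Umar is living and takes 1/12.
Yasmin predeceased; the 1/3 allotted to Yasmin's branch passes to Yasmin's issue by representation.
The 1/3 is divided into 2 equal shares of 1/6 among Maysoon, Jamal.
Maysoon is living and takes 1/6.
Jamal is living and takes 1/6.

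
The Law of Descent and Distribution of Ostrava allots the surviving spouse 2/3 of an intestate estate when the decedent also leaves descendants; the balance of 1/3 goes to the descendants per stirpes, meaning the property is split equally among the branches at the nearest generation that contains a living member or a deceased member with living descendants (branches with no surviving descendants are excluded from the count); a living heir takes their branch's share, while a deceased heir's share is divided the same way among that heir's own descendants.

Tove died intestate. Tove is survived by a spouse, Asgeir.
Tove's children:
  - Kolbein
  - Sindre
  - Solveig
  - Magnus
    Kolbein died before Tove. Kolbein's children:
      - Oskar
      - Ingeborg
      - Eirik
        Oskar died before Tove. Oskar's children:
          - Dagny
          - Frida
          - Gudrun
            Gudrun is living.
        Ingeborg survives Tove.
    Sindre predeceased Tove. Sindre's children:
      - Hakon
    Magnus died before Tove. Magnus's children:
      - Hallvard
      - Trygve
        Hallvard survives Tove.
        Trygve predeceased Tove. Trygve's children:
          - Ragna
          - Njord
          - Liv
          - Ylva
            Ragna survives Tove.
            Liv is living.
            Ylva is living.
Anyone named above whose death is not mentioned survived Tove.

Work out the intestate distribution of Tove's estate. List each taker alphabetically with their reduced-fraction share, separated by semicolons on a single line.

Asgeir 2/3; Dagny 1/108; Eirik 1/36; Frida 1/108; Gudrun 1/108; Hakon 1/12; Hallvard 1/24; Ingeborg 1/36; Liv 1/96; Njord 1/96; Ragna 1/96; Solveig 1/12; Ylva 1/96

Asgeir, as surviving spouse, takes 2/3.
The remaining 1/3 passes to Tove's descendants per stirpes.
The 1/3 is divided into 4 equal shares of 1/12 among Kolbein, Sindre, Solveig, Magnus.
Kolbein predeceased; the 1/12 allotted to Kolbein's branch passes to Kolbein's issue by representation.
The 1/12 is divided into 3 equal shares of 1/36 among Oskar, Ingeborg, Eirik.
Oskar predeceased; the 1/36 allotted to Oskar's branch passes to Oskar's issue by representation.
The 1/36 is divided into 3 equal shares of 1/108 among Dagny, Frida, Gudrun.
Dagny is living and takes 1/108.
Frida is living and takes 1/108.
Gudrun is living and takes 1/108.
Ingeborg is living and takes 1/36.
Eirik is living and takes 1/36.
Sindre predeceased; the 1/12 allotted to Sindre's branch passes to Sindre's issue by representation.
Hakon is the sole taker at this level and receives the full 1/12.
Solveig is living and takes 1/12.
Magnus predeceased; the 1/12 allotted to Magnus's branch passes to Magnus's issue by representation.
The 1/12 is divided into 2 equal shares of 1/24 among Hallvard, Trygve.
Hallvard is living and takes 1/24.
Trygve predeceased; the 1/24 allotted to Trygve's branch passes to Trygve's issue by representation.
The 1/24 is divided into 4 equal shares of 1/96 among Ragna, Njord, Liv, Ylva.
Ragna is living and takes 1/96.
Njord is living and takes 1/96.
Liv is living and takes 1/96.
Ylva is living and takes 1/96.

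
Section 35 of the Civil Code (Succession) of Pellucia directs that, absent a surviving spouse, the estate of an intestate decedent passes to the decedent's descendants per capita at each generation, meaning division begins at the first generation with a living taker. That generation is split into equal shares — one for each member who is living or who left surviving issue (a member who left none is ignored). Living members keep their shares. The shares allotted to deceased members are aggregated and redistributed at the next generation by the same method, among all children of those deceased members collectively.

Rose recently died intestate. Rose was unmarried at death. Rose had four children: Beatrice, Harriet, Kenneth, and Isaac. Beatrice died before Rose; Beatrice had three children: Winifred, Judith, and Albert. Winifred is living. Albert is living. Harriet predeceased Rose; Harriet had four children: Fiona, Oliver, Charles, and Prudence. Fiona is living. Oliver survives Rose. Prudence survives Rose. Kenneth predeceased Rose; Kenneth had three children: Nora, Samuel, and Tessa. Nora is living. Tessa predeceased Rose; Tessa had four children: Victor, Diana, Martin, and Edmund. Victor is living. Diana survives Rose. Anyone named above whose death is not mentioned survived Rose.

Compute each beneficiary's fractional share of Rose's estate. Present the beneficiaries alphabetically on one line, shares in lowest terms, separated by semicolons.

Albert 3/40; Charles 3/40; Diana 3/160; Edmund 3/160; Fiona 3/40; Isaac 1/4; Judith 3/40; Martin 3/160; Nora 3/40; Oliver 3/40; Prudence 3/40; Samuel 3/40; Victor 3/160; Winifred 3/40

There is no surviving spouse, so the entire estate passes to Rose's descendants per capita at each generation.
At generation 1 (Beatrice, Harriet, Kenneth, Isaac) there are 4 shares of (1)/4 = 1/4 each.
Living: Isaac — each takes 1/4.
Deceased: Beatrice, Harriet, and Kenneth. Their combined 3/4 is pooled and carried to generation 2.
At generation 2 (Winifred, Judith, Albert, Fiona, Oliver, Charles, Prudence, Nora, Samuel, Tessa) there are 10 shares of (3/4)/10 = 3/40 each.
Living: Winifred, Judith, Albert, Fiona, Oliver, Charles, Prudence, Nora, and Samuel — each takes 3/40.
Deceased: Tessa. That 3/40 share is carried to generation 3.
At generation 3 (Victor, Diana, Martin, Edmund) there are 4 shares of (3/40)/4 = 3/160 each.
Living: Victor, Diana, Martin, and Edmund — each takes 3/160.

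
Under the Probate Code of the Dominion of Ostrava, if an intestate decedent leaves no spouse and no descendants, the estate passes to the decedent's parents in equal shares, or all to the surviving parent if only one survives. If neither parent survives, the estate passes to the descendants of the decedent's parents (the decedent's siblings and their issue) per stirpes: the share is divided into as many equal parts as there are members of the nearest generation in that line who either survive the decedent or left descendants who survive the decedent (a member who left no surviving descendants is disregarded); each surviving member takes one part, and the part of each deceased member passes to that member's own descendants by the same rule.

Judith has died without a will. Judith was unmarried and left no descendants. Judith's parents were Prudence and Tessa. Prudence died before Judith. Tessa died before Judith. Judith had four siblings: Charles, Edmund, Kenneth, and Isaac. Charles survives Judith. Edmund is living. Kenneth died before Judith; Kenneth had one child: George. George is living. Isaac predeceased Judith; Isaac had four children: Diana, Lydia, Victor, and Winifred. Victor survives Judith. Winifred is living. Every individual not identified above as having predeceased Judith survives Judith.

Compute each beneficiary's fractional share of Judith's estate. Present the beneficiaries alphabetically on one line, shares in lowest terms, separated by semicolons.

Charles 1/4; Diana 1/16; Edmund 1/4; George 1/4; Lydia 1/16; Victor 1/16; Winifred 1/16

Neither parent survives and there are no descendants, so the estate passes to Judith's siblings and their issue per stirpes.
The estate is divided into 4 equal shares of 1/4 among Charles, Edmund, Kenneth, Isaac.
Charles is living and takes 1/4.
Edmund is living and takes 1/4.
Kenneth predeceased; the 1/4 allotted to Kenneth's branch passes to Kenneth's issue by representation.
George is the sole taker at this level and receives the full 1/4.
Isaac predeceased; the 1/4 allotted to Isaac's branch passes to Isaac's issue by representation.
The 1/4 is divided into 4 equal shares of 1/16 among Diana, Lydia, Victor, Winifred.
Diana is living and takes 1/16.
Lydia is living and takes 1/16.
Victor is living and takes 1/16.
Winifred is living and takes 1/16.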